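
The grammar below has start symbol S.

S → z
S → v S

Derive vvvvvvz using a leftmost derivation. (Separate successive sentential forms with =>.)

S=>vS=>vvS=>vvvS=>vvvvS=>vvvvvS=>vvvvvvS=>vvvvvvz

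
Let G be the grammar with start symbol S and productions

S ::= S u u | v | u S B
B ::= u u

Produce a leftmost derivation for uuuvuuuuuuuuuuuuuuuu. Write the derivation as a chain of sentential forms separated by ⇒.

S ⇒ uSB   [S ::= u S B]
uSB ⇒ uSuuB   [S ::= S u u]
uSuuB ⇒ uSuuuuB   [S ::= S u u]
uSuuuuB ⇒ uuSBuuuuB   [S ::= u S B]
uuSBuuuuB ⇒ uuSuuBuuuuB   [S ::= S u u]
uuSuuBuuuuB ⇒ uuSuuuuBuuuuB   [S ::= S u u]
uuSuuuuBuuuuB ⇒ uuuSBuuuuBuuuuB   [S ::= u S B]
uuuSBuuuuBuuuuB ⇒ uuuSuuBuuuuBuuuuB   [S ::= S u u]
uuuSuuBuuuuBuuuuB ⇒ uuuvuuBuuuuBuuuuB   [S ::= v]
uuuvuuBuuuuBuuuuB ⇒ uuuvuuuuuuuuBuuuuB   [B ::= u u]
uuuvuuuuuuuuBuuuuB ⇒ uuuvuuuuuuuuuuuuuuB   [B ::= u u]
uuuvuuuuuuuuuuuuuuB ⇒ uuuvuuuuuuuuuuuuuuuu   [B ::= u u]

S⇒uSB⇒uSuuB⇒uSuuuuB⇒uuSBuuuuB⇒uuSuuBuuuuB⇒uuSuuuuBuuuuB⇒uuuSBuuuuBuuuuB⇒uuuSuuBuuuuBuuuuB⇒uuuvuuBuuuuBuuuuB⇒uuuvuuuuuuuuBuuuuB⇒uuuvuuuuuuuuuuuuuuB⇒uuuvuuuuuuuuuuuuuuuu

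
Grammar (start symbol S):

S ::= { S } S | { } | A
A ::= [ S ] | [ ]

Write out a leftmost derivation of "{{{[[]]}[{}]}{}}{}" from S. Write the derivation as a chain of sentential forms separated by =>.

S => {S}S => {{S}S}S => {{{S}S}S}S => {{{A}S}S}S => {{{[S]}S}S}S => {{{[A]}S}S}S => {{{[[]]}S}S}S => {{{[[]]}A}S}S => {{{[[]]}[S]}S}S => {{{[[]]}[{}]}S}S => {{{[[]]}[{}]}{}}S => {{{[[]]}[{}]}{}}{}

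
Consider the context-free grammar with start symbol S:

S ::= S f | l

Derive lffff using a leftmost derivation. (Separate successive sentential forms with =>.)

S => Sf   [S ::= S f]
Sf => Sff   [S ::= S f]
Sff => Sfff   [S ::= S f]
Sfff => Sffff   [S ::= S f]
Sffff => lffff   [S ::= l]

S => Sf => Sff => Sfff => Sffff => lffff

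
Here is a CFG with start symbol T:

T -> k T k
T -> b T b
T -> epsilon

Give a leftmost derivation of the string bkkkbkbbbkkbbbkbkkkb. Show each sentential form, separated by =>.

T => bTb   [T -> b T b]
bTb => bkTkb   [T -> k T k]
bkTkb => bkkTkkb   [T -> k T k]
bkkTkkb => bkkkTkkkb   [T -> k T k]
bkkkTkkkb => bkkkbTbkkkb   [T -> b T b]
bkkkbTbkkkb => bkkkbkTkbkkkb   [T -> k T k]
bkkkbkTkbkkkb => bkkkbkbTbkbkkkb   [T -> b T b]
bkkkbkbTbkbkkkb => bkkkbkbbTbbkbkkkb   [T -> b T b]
bkkkbkbbTbbkbkkkb => bkkkbkbbbTbbbkbkkkb   [T -> b T b]
bkkkbkbbbTbbbkbkkkb => bkkkbkbbbkTkbbbkbkkkb   [T -> k T k]
bkkkbkbbbkTkbbbkbkkkb => bkkkbkbbbkkbbbkbkkkb   [T -> epsilon]

T => bTb => bkTkb => bkkTkkb => bkkkTkkkb => bkkkbTbkkkb => bkkkbkTkbkkkb => bkkkbkbTbkbkkkb => bkkkbkbbTbbkbkkkb => bkkkbkbbbTbbbkbkkkb => bkkkbkbbbkTkbbbkbkkkb => bkkkbkbbbkkbbbkbkkkb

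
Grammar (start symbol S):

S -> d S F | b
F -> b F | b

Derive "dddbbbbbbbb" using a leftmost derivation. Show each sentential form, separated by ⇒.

S ⇒ dSF ⇒ ddSFF ⇒ dddSFFF ⇒ dddbFFF ⇒ dddbbFFF ⇒ dddbbbFFF ⇒ dddbbbbFFF ⇒ dddbbbbbFF ⇒ dddbbbbbbFF ⇒ dddbbbbbbbF ⇒ dddbbbbbbbb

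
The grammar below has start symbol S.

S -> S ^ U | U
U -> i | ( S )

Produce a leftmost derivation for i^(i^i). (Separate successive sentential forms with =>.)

S => S^U   [S -> S ^ U]
S^U => U^U   [S -> U]
U^U => i^U   [U -> i]
i^U => i^(S)   [U -> ( S )]
i^(S) => i^(S^U)   [S -> S ^ U]
i^(S^U) => i^(U^U)   [S -> U]
i^(U^U) => i^(i^U)   [U -> i]
i^(i^U) => i^(i^i)   [U -> i]

S => S^U => U^U => i^U => i^(S) => i^(S^U) => i^(U^U) => i^(i^U) => i^(i^i)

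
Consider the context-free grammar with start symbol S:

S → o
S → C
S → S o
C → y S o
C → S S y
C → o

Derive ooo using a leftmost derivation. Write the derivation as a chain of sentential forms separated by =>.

S=>So=>Soo=>ooo

S => So   [S → S o]
So => Soo   [S → S o]
Soo => ooo   [S → o]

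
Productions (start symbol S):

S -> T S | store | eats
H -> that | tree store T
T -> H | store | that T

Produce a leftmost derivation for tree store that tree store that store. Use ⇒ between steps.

S ⇒ T S ⇒ H S ⇒ tree store T S ⇒ tree store H S ⇒ tree store that S ⇒ tree store that T S ⇒ tree store that H S ⇒ tree store that tree store T S ⇒ tree store that tree store H S ⇒ tree store that tree store that S ⇒ tree store that tree store that store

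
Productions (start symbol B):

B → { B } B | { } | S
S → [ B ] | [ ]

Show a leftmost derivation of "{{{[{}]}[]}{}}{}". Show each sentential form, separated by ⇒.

B ⇒ {B}B ⇒ {{B}B}B ⇒ {{{B}B}B}B ⇒ {{{S}B}B}B ⇒ {{{[B]}B}B}B ⇒ {{{[{}]}B}B}B ⇒ {{{[{}]}S}B}B ⇒ {{{[{}]}[]}B}B ⇒ {{{[{}]}[]}{}}B ⇒ {{{[{}]}[]}{}}{}

B ⇒ {B}B   [B → { B } B]
{B}B ⇒ {{B}B}B   [B → { B } B]
{{B}B}B ⇒ {{{B}B}B}B   [B → { B } B]
{{{B}B}B}B ⇒ {{{S}B}B}B   [B → S]
{{{S}B}B}B ⇒ {{{[B]}B}B}B   [S → [ B ]]
{{{[B]}B}B}B ⇒ {{{[{}]}B}B}B   [B → { }]
{{{[{}]}B}B}B ⇒ {{{[{}]}S}B}B   [B → S]
{{{[{}]}S}B}B ⇒ {{{[{}]}[]}B}B   [S → [ ]]
{{{[{}]}[]}B}B ⇒ {{{[{}]}[]}{}}B   [B → { }]
{{{[{}]}[]}{}}B ⇒ {{{[{}]}[]}{}}{}   [B → { }]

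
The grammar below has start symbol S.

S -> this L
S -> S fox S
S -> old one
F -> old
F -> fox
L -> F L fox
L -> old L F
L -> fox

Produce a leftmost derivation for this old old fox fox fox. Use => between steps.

S => this L => this F L fox => this old L fox => this old F L fox fox => this old old L fox fox => this old old fox fox fox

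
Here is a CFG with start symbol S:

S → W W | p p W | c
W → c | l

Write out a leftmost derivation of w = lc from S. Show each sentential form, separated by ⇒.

S⇒WW⇒lW⇒lc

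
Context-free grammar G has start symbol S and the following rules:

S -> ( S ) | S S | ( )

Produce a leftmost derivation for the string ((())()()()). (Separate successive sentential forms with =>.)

S => (S) => (SS) => (SSS) => (SSSS) => ((S)SSS) => ((())SSS) => ((())()SS) => ((())()()S) => ((())()()())

S => (S)   [S -> ( S )]
(S) => (SS)   [S -> S S]
(SS) => (SSS)   [S -> S S]
(SSS) => (SSSS)   [S -> S S]
(SSSS) => ((S)SSS)   [S -> ( S )]
((S)SSS) => ((())SSS)   [S -> ( )]
((())SSS) => ((())()SS)   [S -> ( )]
((())()SS) => ((())()()S)   [S -> ( )]
((())()()S) => ((())()()())   [S -> ( )]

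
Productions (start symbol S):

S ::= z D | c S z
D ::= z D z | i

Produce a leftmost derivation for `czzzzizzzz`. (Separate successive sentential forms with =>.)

S=>cSz=>czDz=>czzDzz=>czzzDzzz=>czzzzDzzzz=>czzzzizzzz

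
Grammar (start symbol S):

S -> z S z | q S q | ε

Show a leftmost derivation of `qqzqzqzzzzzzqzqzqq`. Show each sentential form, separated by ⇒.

S ⇒ qSq   [S -> q S q]
qSq ⇒ qqSqq   [S -> q S q]
qqSqq ⇒ qqzSzqq   [S -> z S z]
qqzSzqq ⇒ qqzqSqzqq   [S -> q S q]
qqzqSqzqq ⇒ qqzqzSzqzqq   [S -> z S z]
qqzqzSzqzqq ⇒ qqzqzqSqzqzqq   [S -> q S q]
qqzqzqSqzqzqq ⇒ qqzqzqzSzqzqzqq   [S -> z S z]
qqzqzqzSzqzqzqq ⇒ qqzqzqzzSzzqzqzqq   [S -> z S z]
qqzqzqzzSzzqzqzqq ⇒ qqzqzqzzzSzzzqzqzqq   [S -> z S z]
qqzqzqzzzSzzzqzqzqq ⇒ qqzqzqzzzzzzqzqzqq   [S -> ε]

S ⇒ qSq ⇒ qqSqq ⇒ qqzSzqq ⇒ qqzqSqzqq ⇒ qqzqzSzqzqq ⇒ qqzqzqSqzqzqq ⇒ qqzqzqzSzqzqzqq ⇒ qqzqzqzzSzzqzqzqq ⇒ qqzqzqzzzSzzzqzqzqq ⇒ qqzqzqzzzzzzqzqzqq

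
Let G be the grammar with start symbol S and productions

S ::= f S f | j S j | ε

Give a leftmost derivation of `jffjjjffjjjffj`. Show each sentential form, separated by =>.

S => jSj => jfSfj => jffSffj => jffjSjffj => jffjjSjjffj => jffjjjSjjjffj => jffjjjfSfjjjffj => jffjjjffjjjffj

S => jSj   [S ::= j S j]
jSj => jfSfj   [S ::= f S f]
jfSfj => jffSffj   [S ::= f S f]
jffSffj => jffjSjffj   [S ::= j S j]
jffjSjffj => jffjjSjjffj   [S ::= j S j]
jffjjSjjffj => jffjjjSjjjffj   [S ::= j S j]
jffjjjSjjjffj => jffjjjfSfjjjffj   [S ::= f S f]
jffjjjfSfjjjffj => jffjjjffjjjffj   [S ::= ε]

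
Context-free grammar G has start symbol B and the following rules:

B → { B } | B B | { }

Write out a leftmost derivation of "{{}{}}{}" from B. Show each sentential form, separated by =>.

B => BB   [B → B B]
BB => {B}B   [B → { B }]
{B}B => {BB}B   [B → B B]
{BB}B => {{}B}B   [B → { }]
{{}B}B => {{}{}}B   [B → { }]
{{}{}}B => {{}{}}{}   [B → { }]

B => BB => {B}B => {BB}B => {{}B}B => {{}{}}B => {{}{}}{}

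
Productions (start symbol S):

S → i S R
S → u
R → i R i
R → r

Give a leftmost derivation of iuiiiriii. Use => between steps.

S => iSR   [S → i S R]
iSR => iuR   [S → u]
iuR => iuiRi   [R → i R i]
iuiRi => iuiiRii   [R → i R i]
iuiiRii => iuiiiRiii   [R → i R i]
iuiiiRiii => iuiiiriii   [R → r]

S => iSR => iuR => iuiRi => iuiiRii => iuiiiRiii => iuiiiriii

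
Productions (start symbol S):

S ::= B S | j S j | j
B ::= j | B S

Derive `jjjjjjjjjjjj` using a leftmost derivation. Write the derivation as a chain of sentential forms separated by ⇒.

S ⇒ jSj   [S ::= j S j]
jSj ⇒ jjSjj   [S ::= j S j]
jjSjj ⇒ jjBSjj   [S ::= B S]
jjBSjj ⇒ jjBSSjj   [B ::= B S]
jjBSSjj ⇒ jjBSSSjj   [B ::= B S]
jjBSSSjj ⇒ jjBSSSSjj   [B ::= B S]
jjBSSSSjj ⇒ jjBSSSSSjj   [B ::= B S]
jjBSSSSSjj ⇒ jjjSSSSSjj   [B ::= j]
jjjSSSSSjj ⇒ jjjjSjSSSSjj   [S ::= j S j]
jjjjSjSSSSjj ⇒ jjjjjjSSSSjj   [S ::= j]
jjjjjjSSSSjj ⇒ jjjjjjjSSSjj   [S ::= j]
jjjjjjjSSSjj ⇒ jjjjjjjjSSjj   [S ::= j]
jjjjjjjjSSjj ⇒ jjjjjjjjjSjj   [S ::= j]
jjjjjjjjjSjj ⇒ jjjjjjjjjjjj   [S ::= j]

S⇒jSj⇒jjSjj⇒jjBSjj⇒jjBSSjj⇒jjBSSSjj⇒jjBSSSSjj⇒jjBSSSSSjj⇒jjjSSSSSjj⇒jjjjSjSSSSjj⇒jjjjjjSSSSjj⇒jjjjjjjSSSjj⇒jjjjjjjjSSjj⇒jjjjjjjjjSjj⇒jjjjjjjjjjjj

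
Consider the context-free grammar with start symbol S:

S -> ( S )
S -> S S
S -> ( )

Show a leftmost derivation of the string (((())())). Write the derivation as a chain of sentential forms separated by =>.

S => (S)   [S -> ( S )]
(S) => ((S))   [S -> ( S )]
((S)) => ((SS))   [S -> S S]
((SS)) => (((S)S))   [S -> ( S )]
(((S)S)) => (((())S))   [S -> ( )]
(((())S)) => (((())()))   [S -> ( )]

S => (S) => ((S)) => ((SS)) => (((S)S)) => (((())S)) => (((())()))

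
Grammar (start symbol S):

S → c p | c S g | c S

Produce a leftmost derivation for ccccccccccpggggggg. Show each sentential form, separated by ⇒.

S⇒cSg⇒ccSgg⇒cccSggg⇒ccccSgggg⇒cccccSgggg⇒ccccccSggggg⇒cccccccSggggg⇒ccccccccSgggggg⇒cccccccccSggggggg⇒ccccccccccpggggggg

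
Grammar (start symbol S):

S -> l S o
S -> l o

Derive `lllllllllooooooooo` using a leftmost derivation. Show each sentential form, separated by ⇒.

S ⇒ lSo   [S -> l S o]
lSo ⇒ llSoo   [S -> l S o]
llSoo ⇒ lllSooo   [S -> l S o]
lllSooo ⇒ llllSoooo   [S -> l S o]
llllSoooo ⇒ lllllSooooo   [S -> l S o]
lllllSooooo ⇒ llllllSoooooo   [S -> l S o]
llllllSoooooo ⇒ lllllllSooooooo   [S -> l S o]
lllllllSooooooo ⇒ llllllllSoooooooo   [S -> l S o]
llllllllSoooooooo ⇒ lllllllllooooooooo   [S -> l o]

S ⇒ lSo ⇒ llSoo ⇒ lllSooo ⇒ llllSoooo ⇒ lllllSooooo ⇒ llllllSoooooo ⇒ lllllllSooooooo ⇒ llllllllSoooooooo ⇒ lllllllllooooooooo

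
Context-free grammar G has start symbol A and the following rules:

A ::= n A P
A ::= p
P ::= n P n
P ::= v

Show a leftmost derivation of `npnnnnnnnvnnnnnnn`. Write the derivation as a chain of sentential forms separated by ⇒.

A ⇒ nAP   [A ::= n A P]
nAP ⇒ npP   [A ::= p]
npP ⇒ npnPn   [P ::= n P n]
npnPn ⇒ npnnPnn   [P ::= n P n]
npnnPnn ⇒ npnnnPnnn   [P ::= n P n]
npnnnPnnn ⇒ npnnnnPnnnn   [P ::= n P n]
npnnnnPnnnn ⇒ npnnnnnPnnnnn   [P ::= n P n]
npnnnnnPnnnnn ⇒ npnnnnnnPnnnnnn   [P ::= n P n]
npnnnnnnPnnnnnn ⇒ npnnnnnnnPnnnnnnn   [P ::= n P n]
npnnnnnnnPnnnnnnn ⇒ npnnnnnnnvnnnnnnn   [P ::= v]

A⇒nAP⇒npP⇒npnPn⇒npnnPnn⇒npnnnPnnn⇒npnnnnPnnnn⇒npnnnnnPnnnnn⇒npnnnnnnPnnnnnn⇒npnnnnnnnPnnnnnnn⇒npnnnnnnnvnnnnnnn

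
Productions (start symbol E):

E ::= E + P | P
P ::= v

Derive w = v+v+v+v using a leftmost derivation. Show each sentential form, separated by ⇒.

E⇒E+P⇒E+P+P⇒E+P+P+P⇒P+P+P+P⇒v+P+P+P⇒v+v+P+P⇒v+v+v+P⇒v+v+v+v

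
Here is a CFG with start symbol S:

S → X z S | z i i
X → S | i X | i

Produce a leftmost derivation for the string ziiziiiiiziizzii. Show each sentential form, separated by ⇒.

S ⇒ XzS ⇒ SzS ⇒ ziizS ⇒ ziizXzS ⇒ ziiziXzS ⇒ ziiziiXzS ⇒ ziiziiiXzS ⇒ ziiziiiiXzS ⇒ ziiziiiiiXzS ⇒ ziiziiiiiSzS ⇒ ziiziiiiiziizS ⇒ ziiziiiiiziizzii

S ⇒ XzS   [S → X z S]
XzS ⇒ SzS   [X → S]
SzS ⇒ ziizS   [S → z i i]
ziizS ⇒ ziizXzS   [S → X z S]
ziizXzS ⇒ ziiziXzS   [X → i X]
ziiziXzS ⇒ ziiziiXzS   [X → i X]
ziiziiXzS ⇒ ziiziiiXzS   [X → i X]
ziiziiiXzS ⇒ ziiziiiiXzS   [X → i X]
ziiziiiiXzS ⇒ ziiziiiiiXzS   [X → i X]
ziiziiiiiXzS ⇒ ziiziiiiiSzS   [X → S]
ziiziiiiiSzS ⇒ ziiziiiiiziizS   [S → z i i]
ziiziiiiiziizS ⇒ ziiziiiiiziizzii   [S → z i i]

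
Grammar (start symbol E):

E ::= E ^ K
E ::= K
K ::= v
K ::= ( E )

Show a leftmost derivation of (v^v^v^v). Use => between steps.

E => K => (E) => (E^K) => (E^K^K) => (E^K^K^K) => (K^K^K^K) => (v^K^K^K) => (v^v^K^K) => (v^v^v^K) => (v^v^v^v)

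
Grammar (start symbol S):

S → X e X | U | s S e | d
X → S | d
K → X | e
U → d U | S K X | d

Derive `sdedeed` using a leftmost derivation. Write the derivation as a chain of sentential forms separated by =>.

S => U => SKX => sSeKX => sUeKX => sSKXeKX => sdKXeKX => sdeXeKX => sdedeKX => sdedeeX => sdedeed

S => U   [S → U]
U => SKX   [U → S K X]
SKX => sSeKX   [S → s S e]
sSeKX => sUeKX   [S → U]
sUeKX => sSKXeKX   [U → S K X]
sSKXeKX => sdKXeKX   [S → d]
sdKXeKX => sdeXeKX   [K → e]
sdeXeKX => sdedeKX   [X → d]
sdedeKX => sdedeeX   [K → e]
sdedeeX => sdedeed   [X → d]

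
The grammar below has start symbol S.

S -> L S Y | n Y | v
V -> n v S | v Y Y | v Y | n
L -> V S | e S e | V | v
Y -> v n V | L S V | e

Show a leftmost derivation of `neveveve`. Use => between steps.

S=>LSY=>VSSY=>nSSY=>nLSYSY=>neSeSYSY=>neveSYSY=>nevevYSY=>neveveSY=>nevevevY=>neveveve

S => LSY   [S -> L S Y]
LSY => VSSY   [L -> V S]
VSSY => nSSY   [V -> n]
nSSY => nLSYSY   [S -> L S Y]
nLSYSY => neSeSYSY   [L -> e S e]
neSeSYSY => neveSYSY   [S -> v]
neveSYSY => nevevYSY   [S -> v]
nevevYSY => neveveSY   [Y -> e]
neveveSY => nevevevY   [S -> v]
nevevevY => neveveve   [Y -> e]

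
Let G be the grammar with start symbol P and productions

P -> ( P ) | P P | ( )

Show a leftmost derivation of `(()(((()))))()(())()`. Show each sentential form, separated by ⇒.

P ⇒ PP ⇒ (P)P ⇒ (PP)P ⇒ (()P)P ⇒ (()(P))P ⇒ (()((P)))P ⇒ (()(((P))))P ⇒ (()(((()))))P ⇒ (()(((()))))PP ⇒ (()(((()))))()P ⇒ (()(((()))))()PP ⇒ (()(((()))))()(P)P ⇒ (()(((()))))()(())P ⇒ (()(((()))))()(())()

P ⇒ PP   [P -> P P]
PP ⇒ (P)P   [P -> ( P )]
(P)P ⇒ (PP)P   [P -> P P]
(PP)P ⇒ (()P)P   [P -> ( )]
(()P)P ⇒ (()(P))P   [P -> ( P )]
(()(P))P ⇒ (()((P)))P   [P -> ( P )]
(()((P)))P ⇒ (()(((P))))P   [P -> ( P )]
(()(((P))))P ⇒ (()(((()))))P   [P -> ( )]
(()(((()))))P ⇒ (()(((()))))PP   [P -> P P]
(()(((()))))PP ⇒ (()(((()))))()P   [P -> ( )]
(()(((()))))()P ⇒ (()(((()))))()PP   [P -> P P]
(()(((()))))()PP ⇒ (()(((()))))()(P)P   [P -> ( P )]
(()(((()))))()(P)P ⇒ (()(((()))))()(())P   [P -> ( )]
(()(((()))))()(())P ⇒ (()(((()))))()(())()   [P -> ( )]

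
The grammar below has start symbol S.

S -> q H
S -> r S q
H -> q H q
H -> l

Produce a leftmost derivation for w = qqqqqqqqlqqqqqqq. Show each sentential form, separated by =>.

S=>qH=>qqHq=>qqqHqq=>qqqqHqqq=>qqqqqHqqqq=>qqqqqqHqqqqq=>qqqqqqqHqqqqqq=>qqqqqqqqHqqqqqqq=>qqqqqqqqlqqqqqqq

S => qH   [S -> q H]
qH => qqHq   [H -> q H q]
qqHq => qqqHqq   [H -> q H q]
qqqHqq => qqqqHqqq   [H -> q H q]
qqqqHqqq => qqqqqHqqqq   [H -> q H q]
qqqqqHqqqq => qqqqqqHqqqqq   [H -> q H q]
qqqqqqHqqqqq => qqqqqqqHqqqqqq   [H -> q H q]
qqqqqqqHqqqqqq => qqqqqqqqHqqqqqqq   [H -> q H q]
qqqqqqqqHqqqqqqq => qqqqqqqqlqqqqqqq   [H -> l]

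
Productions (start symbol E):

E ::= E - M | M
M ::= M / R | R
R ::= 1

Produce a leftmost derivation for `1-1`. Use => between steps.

E=>E-M=>M-M=>R-M=>1-M=>1-R=>1-1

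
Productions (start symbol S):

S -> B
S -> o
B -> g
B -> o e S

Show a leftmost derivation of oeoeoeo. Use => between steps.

S => B => oeS => oeB => oeoeS => oeoeB => oeoeoeS => oeoeoeo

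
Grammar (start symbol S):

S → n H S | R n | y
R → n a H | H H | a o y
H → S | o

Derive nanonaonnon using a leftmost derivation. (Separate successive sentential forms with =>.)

S => Rn   [S → R n]
Rn => HHn   [R → H H]
HHn => SHn   [H → S]
SHn => RnHn   [S → R n]
RnHn => naHnHn   [R → n a H]
naHnHn => naSnHn   [H → S]
naSnHn => nanHSnHn   [S → n H S]
nanHSnHn => nanoSnHn   [H → o]
nanoSnHn => nanoRnnHn   [S → R n]
nanoRnnHn => nanonaHnnHn   [R → n a H]
nanonaHnnHn => nanonaonnHn   [H → o]
nanonaonnHn => nanonaonnon   [H → o]

S=>Rn=>HHn=>SHn=>RnHn=>naHnHn=>naSnHn=>nanHSnHn=>nanoSnHn=>nanoRnnHn=>nanonaHnnHn=>nanonaonnHn=>nanonaonnon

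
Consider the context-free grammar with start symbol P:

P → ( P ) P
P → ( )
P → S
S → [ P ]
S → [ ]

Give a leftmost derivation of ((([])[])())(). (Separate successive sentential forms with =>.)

P => (P)P   [P → ( P ) P]
(P)P => ((P)P)P   [P → ( P ) P]
((P)P)P => (((P)P)P)P   [P → ( P ) P]
(((P)P)P)P => (((S)P)P)P   [P → S]
(((S)P)P)P => ((([])P)P)P   [S → [ ]]
((([])P)P)P => ((([])S)P)P   [P → S]
((([])S)P)P => ((([])[])P)P   [S → [ ]]
((([])[])P)P => ((([])[])())P   [P → ( )]
((([])[])())P => ((([])[])())()   [P → ( )]

P => (P)P => ((P)P)P => (((P)P)P)P => (((S)P)P)P => ((([])P)P)P => ((([])S)P)P => ((([])[])P)P => ((([])[])())P => ((([])[])())()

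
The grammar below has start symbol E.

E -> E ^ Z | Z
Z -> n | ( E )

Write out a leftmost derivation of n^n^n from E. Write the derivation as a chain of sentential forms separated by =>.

E => E^Z   [E -> E ^ Z]
E^Z => E^Z^Z   [E -> E ^ Z]
E^Z^Z => Z^Z^Z   [E -> Z]
Z^Z^Z => n^Z^Z   [Z -> n]
n^Z^Z => n^n^Z   [Z -> n]
n^n^Z => n^n^n   [Z -> n]

E => E^Z => E^Z^Z => Z^Z^Z => n^Z^Z => n^n^Z => n^n^n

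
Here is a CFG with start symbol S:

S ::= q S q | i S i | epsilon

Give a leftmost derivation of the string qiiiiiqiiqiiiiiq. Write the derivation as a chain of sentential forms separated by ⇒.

S ⇒ qSq ⇒ qiSiq ⇒ qiiSiiq ⇒ qiiiSiiiq ⇒ qiiiiSiiiiq ⇒ qiiiiiSiiiiiq ⇒ qiiiiiqSqiiiiiq ⇒ qiiiiiqiSiqiiiiiq ⇒ qiiiiiqiiqiiiiiq

S ⇒ qSq   [S ::= q S q]
qSq ⇒ qiSiq   [S ::= i S i]
qiSiq ⇒ qiiSiiq   [S ::= i S i]
qiiSiiq ⇒ qiiiSiiiq   [S ::= i S i]
qiiiSiiiq ⇒ qiiiiSiiiiq   [S ::= i S i]
qiiiiSiiiiq ⇒ qiiiiiSiiiiiq   [S ::= i S i]
qiiiiiSiiiiiq ⇒ qiiiiiqSqiiiiiq   [S ::= q S q]
qiiiiiqSqiiiiiq ⇒ qiiiiiqiSiqiiiiiq   [S ::= i S i]
qiiiiiqiSiqiiiiiq ⇒ qiiiiiqiiqiiiiiq   [S ::= epsilon]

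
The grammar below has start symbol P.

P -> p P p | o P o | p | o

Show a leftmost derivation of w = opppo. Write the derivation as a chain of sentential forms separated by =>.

P => oPo => opPpo => opppo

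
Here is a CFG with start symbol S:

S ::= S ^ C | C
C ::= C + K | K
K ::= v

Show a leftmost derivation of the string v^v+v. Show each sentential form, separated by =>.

S=>S^C=>C^C=>K^C=>v^C=>v^C+K=>v^K+K=>v^v+K=>v^v+v

S => S^C   [S ::= S ^ C]
S^C => C^C   [S ::= C]
C^C => K^C   [C ::= K]
K^C => v^C   [K ::= v]
v^C => v^C+K   [C ::= C + K]
v^C+K => v^K+K   [C ::= K]
v^K+K => v^v+K   [K ::= v]
v^v+K => v^v+v   [K ::= v]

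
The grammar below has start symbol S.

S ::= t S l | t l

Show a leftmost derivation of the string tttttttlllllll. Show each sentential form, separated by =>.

S => tSl   [S ::= t S l]
tSl => ttSll   [S ::= t S l]
ttSll => tttSlll   [S ::= t S l]
tttSlll => ttttSllll   [S ::= t S l]
ttttSllll => tttttSlllll   [S ::= t S l]
tttttSlllll => ttttttSllllll   [S ::= t S l]
ttttttSllllll => tttttttlllllll   [S ::= t l]

S => tSl => ttSll => tttSlll => ttttSllll => tttttSlllll => ttttttSllllll => tttttttlllllll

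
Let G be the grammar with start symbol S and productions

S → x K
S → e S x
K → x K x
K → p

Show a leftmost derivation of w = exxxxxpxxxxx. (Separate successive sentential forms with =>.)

S => eSx   [S → e S x]
eSx => exKx   [S → x K]
exKx => exxKxx   [K → x K x]
exxKxx => exxxKxxx   [K → x K x]
exxxKxxx => exxxxKxxxx   [K → x K x]
exxxxKxxxx => exxxxxKxxxxx   [K → x K x]
exxxxxKxxxxx => exxxxxpxxxxx   [K → p]

S=>eSx=>exKx=>exxKxx=>exxxKxxx=>exxxxKxxxx=>exxxxxKxxxxx=>exxxxxpxxxxx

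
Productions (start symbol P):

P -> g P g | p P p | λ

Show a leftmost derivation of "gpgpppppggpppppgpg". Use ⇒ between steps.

P ⇒ gPg ⇒ gpPpg ⇒ gpgPgpg ⇒ gpgpPpgpg ⇒ gpgppPppgpg ⇒ gpgpppPpppgpg ⇒ gpgppppPppppgpg ⇒ gpgpppppPpppppgpg ⇒ gpgpppppgPgpppppgpg ⇒ gpgpppppggpppppgpg

P ⇒ gPg   [P -> g P g]
gPg ⇒ gpPpg   [P -> p P p]
gpPpg ⇒ gpgPgpg   [P -> g P g]
gpgPgpg ⇒ gpgpPpgpg   [P -> p P p]
gpgpPpgpg ⇒ gpgppPppgpg   [P -> p P p]
gpgppPppgpg ⇒ gpgpppPpppgpg   [P -> p P p]
gpgpppPpppgpg ⇒ gpgppppPppppgpg   [P -> p P p]
gpgppppPppppgpg ⇒ gpgpppppPpppppgpg   [P -> p P p]
gpgpppppPpppppgpg ⇒ gpgpppppgPgpppppgpg   [P -> g P g]
gpgpppppgPgpppppgpg ⇒ gpgpppppggpppppgpg   [P -> λ]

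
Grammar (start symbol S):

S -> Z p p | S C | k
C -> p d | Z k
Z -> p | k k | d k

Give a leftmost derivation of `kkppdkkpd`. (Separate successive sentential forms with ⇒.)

S ⇒ SC ⇒ SCC ⇒ ZppCC ⇒ kkppCC ⇒ kkppZkC ⇒ kkppdkkC ⇒ kkppdkkpd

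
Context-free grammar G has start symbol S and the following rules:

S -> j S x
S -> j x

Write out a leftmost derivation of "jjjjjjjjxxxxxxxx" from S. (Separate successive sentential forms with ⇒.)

S ⇒ jSx ⇒ jjSxx ⇒ jjjSxxx ⇒ jjjjSxxxx ⇒ jjjjjSxxxxx ⇒ jjjjjjSxxxxxx ⇒ jjjjjjjSxxxxxxx ⇒ jjjjjjjjxxxxxxxx

S ⇒ jSx   [S -> j S x]
jSx ⇒ jjSxx   [S -> j S x]
jjSxx ⇒ jjjSxxx   [S -> j S x]
jjjSxxx ⇒ jjjjSxxxx   [S -> j S x]
jjjjSxxxx ⇒ jjjjjSxxxxx   [S -> j S x]
jjjjjSxxxxx ⇒ jjjjjjSxxxxxx   [S -> j S x]
jjjjjjSxxxxxx ⇒ jjjjjjjSxxxxxxx   [S -> j S x]
jjjjjjjSxxxxxxx ⇒ jjjjjjjjxxxxxxxx   [S -> j x]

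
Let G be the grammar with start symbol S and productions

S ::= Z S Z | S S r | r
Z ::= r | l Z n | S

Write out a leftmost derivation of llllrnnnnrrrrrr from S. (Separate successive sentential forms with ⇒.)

S⇒ZSZ⇒SSZ⇒SSrSZ⇒ZSZSrSZ⇒lZnSZSrSZ⇒llZnnSZSrSZ⇒lllZnnnSZSrSZ⇒llllZnnnnSZSrSZ⇒llllrnnnnSZSrSZ⇒llllrnnnnrZSrSZ⇒llllrnnnnrrSrSZ⇒llllrnnnnrrrrSZ⇒llllrnnnnrrrrrZ⇒llllrnnnnrrrrrr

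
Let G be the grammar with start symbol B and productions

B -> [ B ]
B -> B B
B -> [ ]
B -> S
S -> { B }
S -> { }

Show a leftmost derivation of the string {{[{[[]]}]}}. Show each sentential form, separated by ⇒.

B ⇒ S ⇒ {B} ⇒ {S} ⇒ {{B}} ⇒ {{[B]}} ⇒ {{[S]}} ⇒ {{[{B}]}} ⇒ {{[{[B]}]}} ⇒ {{[{[[]]}]}}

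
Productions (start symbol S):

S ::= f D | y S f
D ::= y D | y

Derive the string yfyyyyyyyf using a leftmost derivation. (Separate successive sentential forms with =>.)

S => ySf   [S ::= y S f]
ySf => yfDf   [S ::= f D]
yfDf => yfyDf   [D ::= y D]
yfyDf => yfyyDf   [D ::= y D]
yfyyDf => yfyyyDf   [D ::= y D]
yfyyyDf => yfyyyyDf   [D ::= y D]
yfyyyyDf => yfyyyyyDf   [D ::= y D]
yfyyyyyDf => yfyyyyyyDf   [D ::= y D]
yfyyyyyyDf => yfyyyyyyyf   [D ::= y]

S => ySf => yfDf => yfyDf => yfyyDf => yfyyyDf => yfyyyyDf => yfyyyyyDf => yfyyyyyyDf => yfyyyyyyyf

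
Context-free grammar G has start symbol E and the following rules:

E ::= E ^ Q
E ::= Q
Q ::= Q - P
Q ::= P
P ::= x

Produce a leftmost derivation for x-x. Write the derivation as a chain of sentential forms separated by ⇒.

E ⇒ Q ⇒ Q-P ⇒ P-P ⇒ x-P ⇒ x-x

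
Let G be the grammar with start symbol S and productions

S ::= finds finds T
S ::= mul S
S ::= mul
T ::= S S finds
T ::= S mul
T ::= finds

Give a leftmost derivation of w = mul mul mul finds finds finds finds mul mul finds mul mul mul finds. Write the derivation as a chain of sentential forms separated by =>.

S => mul S   [S ::= mul S]
mul S => mul mul S   [S ::= mul S]
mul mul S => mul mul mul S   [S ::= mul S]
mul mul mul S => mul mul mul finds finds T   [S ::= finds finds T]
mul mul mul finds finds T => mul mul mul finds finds S S finds   [T ::= S S finds]
mul mul mul finds finds S S finds => mul mul mul finds finds finds finds T S finds   [S ::= finds finds T]
mul mul mul finds finds finds finds T S finds => mul mul mul finds finds finds finds S S finds S finds   [T ::= S S finds]
mul mul mul finds finds finds finds S S finds S finds => mul mul mul finds finds finds finds mul S finds S finds   [S ::= mul]
mul mul mul finds finds finds finds mul S finds S finds => mul mul mul finds finds finds finds mul mul finds S finds   [S ::= mul]
mul mul mul finds finds finds finds mul mul finds S finds => mul mul mul finds finds finds finds mul mul finds mul S finds   [S ::= mul S]
mul mul mul finds finds finds finds mul mul finds mul S finds => mul mul mul finds finds finds finds mul mul finds mul mul S finds   [S ::= mul S]
mul mul mul finds finds finds finds mul mul finds mul mul S finds => mul mul mul finds finds finds finds mul mul finds mul mul mul finds   [S ::= mul]

S => mul S => mul mul S => mul mul mul S => mul mul mul finds finds T => mul mul mul finds finds S S finds => mul mul mul finds finds finds finds T S finds => mul mul mul finds finds finds finds S S finds S finds => mul mul mul finds finds finds finds mul S finds S finds => mul mul mul finds finds finds finds mul mul finds S finds => mul mul mul finds finds finds finds mul mul finds mul S finds => mul mul mul finds finds finds finds mul mul finds mul mul S finds => mul mul mul finds finds finds finds mul mul finds mul mul mul finds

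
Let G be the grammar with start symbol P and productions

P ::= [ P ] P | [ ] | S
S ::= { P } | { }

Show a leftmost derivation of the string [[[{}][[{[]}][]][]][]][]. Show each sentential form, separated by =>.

P => [P]P => [[P]P]P => [[[P]P]P]P => [[[S]P]P]P => [[[{}]P]P]P => [[[{}][P]P]P]P => [[[{}][[P]P]P]P]P => [[[{}][[S]P]P]P]P => [[[{}][[{P}]P]P]P]P => [[[{}][[{[]}]P]P]P]P => [[[{}][[{[]}][]]P]P]P => [[[{}][[{[]}][]][]]P]P => [[[{}][[{[]}][]][]][]]P => [[[{}][[{[]}][]][]][]][]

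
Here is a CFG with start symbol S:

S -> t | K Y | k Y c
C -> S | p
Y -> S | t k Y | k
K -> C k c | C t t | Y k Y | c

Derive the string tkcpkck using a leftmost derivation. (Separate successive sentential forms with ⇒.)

S ⇒ KY ⇒ CkcY ⇒ SkcY ⇒ tkcY ⇒ tkcS ⇒ tkcKY ⇒ tkcCkcY ⇒ tkcpkcY ⇒ tkcpkck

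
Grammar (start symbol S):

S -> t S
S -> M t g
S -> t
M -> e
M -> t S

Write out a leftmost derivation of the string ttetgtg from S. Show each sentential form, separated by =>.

S => tS => tMtg => ttStg => ttMtgtg => ttetgtg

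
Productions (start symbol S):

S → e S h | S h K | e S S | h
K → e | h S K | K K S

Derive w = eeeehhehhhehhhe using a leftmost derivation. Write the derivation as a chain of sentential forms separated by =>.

S => ShK   [S → S h K]
ShK => eShhK   [S → e S h]
eShhK => eeShhhK   [S → e S h]
eeShhhK => eeShKhhhK   [S → S h K]
eeShKhhhK => eeeShhKhhhK   [S → e S h]
eeeShhKhhhK => eeeeShhhKhhhK   [S → e S h]
eeeeShhhKhhhK => eeeeShKhhhKhhhK   [S → S h K]
eeeeShKhhhKhhhK => eeeehhKhhhKhhhK   [S → h]
eeeehhKhhhKhhhK => eeeehhehhhKhhhK   [K → e]
eeeehhehhhKhhhK => eeeehhehhhehhhK   [K → e]
eeeehhehhhehhhK => eeeehhehhhehhhe   [K → e]

S => ShK => eShhK => eeShhhK => eeShKhhhK => eeeShhKhhhK => eeeeShhhKhhhK => eeeeShKhhhKhhhK => eeeehhKhhhKhhhK => eeeehhehhhKhhhK => eeeehhehhhehhhK => eeeehhehhhehhhe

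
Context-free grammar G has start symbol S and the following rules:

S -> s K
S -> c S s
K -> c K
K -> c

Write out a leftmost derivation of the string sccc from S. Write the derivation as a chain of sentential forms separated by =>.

S => sK => scK => sccK => sccc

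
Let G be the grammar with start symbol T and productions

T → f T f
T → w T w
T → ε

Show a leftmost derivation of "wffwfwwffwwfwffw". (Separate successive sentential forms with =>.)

T => wTw => wfTfw => wffTffw => wffwTwffw => wffwfTfwffw => wffwfwTwfwffw => wffwfwwTwwfwffw => wffwfwwfTfwwfwffw => wffwfwwffwwfwffw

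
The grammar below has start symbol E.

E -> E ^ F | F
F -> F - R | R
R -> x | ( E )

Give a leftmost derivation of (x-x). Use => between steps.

E => F   [E -> F]
F => R   [F -> R]
R => (E)   [R -> ( E )]
(E) => (F)   [E -> F]
(F) => (F-R)   [F -> F - R]
(F-R) => (R-R)   [F -> R]
(R-R) => (x-R)   [R -> x]
(x-R) => (x-x)   [R -> x]

E=>F=>R=>(E)=>(F)=>(F-R)=>(R-R)=>(x-R)=>(x-x)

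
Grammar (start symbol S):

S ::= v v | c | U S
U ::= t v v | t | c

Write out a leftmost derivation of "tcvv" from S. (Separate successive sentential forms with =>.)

S => US => tS => tUS => tcS => tcvv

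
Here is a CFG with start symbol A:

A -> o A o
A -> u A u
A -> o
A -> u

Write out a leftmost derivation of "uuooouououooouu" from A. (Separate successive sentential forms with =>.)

A => uAu => uuAuu => uuoAouu => uuooAoouu => uuoooAooouu => uuooouAuooouu => uuooouoAouooouu => uuooouououooouu

A => uAu   [A -> u A u]
uAu => uuAuu   [A -> u A u]
uuAuu => uuoAouu   [A -> o A o]
uuoAouu => uuooAoouu   [A -> o A o]
uuooAoouu => uuoooAooouu   [A -> o A o]
uuoooAooouu => uuooouAuooouu   [A -> u A u]
uuooouAuooouu => uuooouoAouooouu   [A -> o A o]
uuooouoAouooouu => uuooouououooouu   [A -> u]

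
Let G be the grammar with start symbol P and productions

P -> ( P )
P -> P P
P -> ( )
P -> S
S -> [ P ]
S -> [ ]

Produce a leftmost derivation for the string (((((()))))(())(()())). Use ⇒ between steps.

P ⇒ (P) ⇒ (PP) ⇒ ((P)P) ⇒ (((P))P) ⇒ ((((P)))P) ⇒ (((((P))))P) ⇒ (((((()))))P) ⇒ (((((()))))PP) ⇒ (((((()))))(P)P) ⇒ (((((()))))(())P) ⇒ (((((()))))(())(P)) ⇒ (((((()))))(())(PP)) ⇒ (((((()))))(())(()P)) ⇒ (((((()))))(())(()()))

P ⇒ (P)   [P -> ( P )]
(P) ⇒ (PP)   [P -> P P]
(PP) ⇒ ((P)P)   [P -> ( P )]
((P)P) ⇒ (((P))P)   [P -> ( P )]
(((P))P) ⇒ ((((P)))P)   [P -> ( P )]
((((P)))P) ⇒ (((((P))))P)   [P -> ( P )]
(((((P))))P) ⇒ (((((()))))P)   [P -> ( )]
(((((()))))P) ⇒ (((((()))))PP)   [P -> P P]
(((((()))))PP) ⇒ (((((()))))(P)P)   [P -> ( P )]
(((((()))))(P)P) ⇒ (((((()))))(())P)   [P -> ( )]
(((((()))))(())P) ⇒ (((((()))))(())(P))   [P -> ( P )]
(((((()))))(())(P)) ⇒ (((((()))))(())(PP))   [P -> P P]
(((((()))))(())(PP)) ⇒ (((((()))))(())(()P))   [P -> ( )]
(((((()))))(())(()P)) ⇒ (((((()))))(())(()()))   [P -> ( )]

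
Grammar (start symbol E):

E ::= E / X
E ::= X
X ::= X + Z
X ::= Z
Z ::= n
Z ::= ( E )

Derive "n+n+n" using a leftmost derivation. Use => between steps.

E=>X=>X+Z=>X+Z+Z=>Z+Z+Z=>n+Z+Z=>n+n+Z=>n+n+n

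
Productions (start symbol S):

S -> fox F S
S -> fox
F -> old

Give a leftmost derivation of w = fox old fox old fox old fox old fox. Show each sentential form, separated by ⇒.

S ⇒ fox F S ⇒ fox old S ⇒ fox old fox F S ⇒ fox old fox old S ⇒ fox old fox old fox F S ⇒ fox old fox old fox old S ⇒ fox old fox old fox old fox F S ⇒ fox old fox old fox old fox old S ⇒ fox old fox old fox old fox old fox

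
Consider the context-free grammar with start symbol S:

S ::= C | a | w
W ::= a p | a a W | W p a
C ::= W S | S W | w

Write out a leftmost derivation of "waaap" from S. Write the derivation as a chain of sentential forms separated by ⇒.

S ⇒ C ⇒ SW ⇒ wW ⇒ waaW ⇒ waaap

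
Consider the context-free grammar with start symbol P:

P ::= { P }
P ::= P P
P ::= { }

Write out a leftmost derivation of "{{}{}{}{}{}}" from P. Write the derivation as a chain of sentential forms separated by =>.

P=>{P}=>{PP}=>{PPP}=>{PPPP}=>{PPPPP}=>{{}PPPP}=>{{}{}PPP}=>{{}{}{}PP}=>{{}{}{}{}P}=>{{}{}{}{}{}}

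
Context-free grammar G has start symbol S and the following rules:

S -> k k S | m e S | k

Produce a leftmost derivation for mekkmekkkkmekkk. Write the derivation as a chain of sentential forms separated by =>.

S => meS => mekkS => mekkmeS => mekkmekkS => mekkmekkkkS => mekkmekkkkmeS => mekkmekkkkmekkS => mekkmekkkkmekkk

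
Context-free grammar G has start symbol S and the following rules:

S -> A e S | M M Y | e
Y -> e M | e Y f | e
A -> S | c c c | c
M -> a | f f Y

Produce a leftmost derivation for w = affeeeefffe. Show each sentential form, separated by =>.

S => MMY => aMY => affYY => affeYfY => affeeYffY => affeeeYfffY => affeeeefffY => affeeeefffe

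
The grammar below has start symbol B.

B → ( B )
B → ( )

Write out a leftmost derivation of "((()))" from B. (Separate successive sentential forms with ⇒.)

B ⇒ (B) ⇒ ((B)) ⇒ ((()))

B ⇒ (B)   [B → ( B )]
(B) ⇒ ((B))   [B → ( B )]
((B)) ⇒ ((()))   [B → ( )]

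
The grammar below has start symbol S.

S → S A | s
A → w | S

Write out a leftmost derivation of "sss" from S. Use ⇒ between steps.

S⇒SA⇒SAA⇒sAA⇒sSA⇒ssA⇒ssS⇒sss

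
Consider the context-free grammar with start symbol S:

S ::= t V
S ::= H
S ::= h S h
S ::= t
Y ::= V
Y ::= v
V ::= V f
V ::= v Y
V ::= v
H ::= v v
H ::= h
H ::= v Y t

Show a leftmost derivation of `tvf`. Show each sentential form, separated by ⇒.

S ⇒ tV ⇒ tVf ⇒ tvf

S ⇒ tV   [S ::= t V]
tV ⇒ tVf   [V ::= V f]
tVf ⇒ tvf   [V ::= v]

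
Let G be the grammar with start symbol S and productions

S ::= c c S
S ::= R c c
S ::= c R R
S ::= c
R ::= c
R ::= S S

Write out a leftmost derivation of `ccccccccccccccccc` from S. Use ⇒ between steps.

S ⇒ ccS ⇒ cccRR ⇒ cccSSR ⇒ cccRccSR ⇒ cccSSccSR ⇒ cccccSSccSR ⇒ cccccccSSccSR ⇒ cccccccccSSccSR ⇒ ccccccccccRRSccSR ⇒ cccccccccccRSccSR ⇒ ccccccccccccSccSR ⇒ cccccccccccccccSR ⇒ ccccccccccccccccR ⇒ ccccccccccccccccc

S ⇒ ccS   [S ::= c c S]
ccS ⇒ cccRR   [S ::= c R R]
cccRR ⇒ cccSSR   [R ::= S S]
cccSSR ⇒ cccRccSR   [S ::= R c c]
cccRccSR ⇒ cccSSccSR   [R ::= S S]
cccSSccSR ⇒ cccccSSccSR   [S ::= c c S]
cccccSSccSR ⇒ cccccccSSccSR   [S ::= c c S]
cccccccSSccSR ⇒ cccccccccSSccSR   [S ::= c c S]
cccccccccSSccSR ⇒ ccccccccccRRSccSR   [S ::= c R R]
ccccccccccRRSccSR ⇒ cccccccccccRSccSR   [R ::= c]
cccccccccccRSccSR ⇒ ccccccccccccSccSR   [R ::= c]
ccccccccccccSccSR ⇒ cccccccccccccccSR   [S ::= c]
cccccccccccccccSR ⇒ ccccccccccccccccR   [S ::= c]
ccccccccccccccccR ⇒ ccccccccccccccccc   [R ::= c]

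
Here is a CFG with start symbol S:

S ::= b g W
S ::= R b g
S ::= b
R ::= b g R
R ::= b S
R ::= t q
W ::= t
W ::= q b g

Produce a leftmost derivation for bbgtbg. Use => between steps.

S=>Rbg=>bSbg=>bbgWbg=>bbgtbg

S => Rbg   [S ::= R b g]
Rbg => bSbg   [R ::= b S]
bSbg => bbgWbg   [S ::= b g W]
bbgWbg => bbgtbg   [W ::= t]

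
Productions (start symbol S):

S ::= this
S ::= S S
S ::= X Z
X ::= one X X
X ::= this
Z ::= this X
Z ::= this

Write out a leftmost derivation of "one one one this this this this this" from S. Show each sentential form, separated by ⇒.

S ⇒ X Z ⇒ one X X Z ⇒ one one X X X Z ⇒ one one one X X X X Z ⇒ one one one this X X X Z ⇒ one one one this this X X Z ⇒ one one one this this this X Z ⇒ one one one this this this this Z ⇒ one one one this this this this this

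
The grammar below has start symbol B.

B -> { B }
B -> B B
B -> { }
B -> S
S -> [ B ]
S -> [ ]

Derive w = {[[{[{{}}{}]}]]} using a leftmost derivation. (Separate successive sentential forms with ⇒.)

B ⇒ {B} ⇒ {S} ⇒ {[B]} ⇒ {[S]} ⇒ {[[B]]} ⇒ {[[{B}]]} ⇒ {[[{S}]]} ⇒ {[[{[B]}]]} ⇒ {[[{[BB]}]]} ⇒ {[[{[{B}B]}]]} ⇒ {[[{[{{}}B]}]]} ⇒ {[[{[{{}}{}]}]]}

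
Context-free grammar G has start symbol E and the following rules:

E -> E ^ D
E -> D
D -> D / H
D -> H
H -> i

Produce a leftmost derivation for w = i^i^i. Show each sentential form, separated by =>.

E=>E^D=>E^D^D=>D^D^D=>H^D^D=>i^D^D=>i^H^D=>i^i^D=>i^i^H=>i^i^i

E => E^D   [E -> E ^ D]
E^D => E^D^D   [E -> E ^ D]
E^D^D => D^D^D   [E -> D]
D^D^D => H^D^D   [D -> H]
H^D^D => i^D^D   [H -> i]
i^D^D => i^H^D   [D -> H]
i^H^D => i^i^D   [H -> i]
i^i^D => i^i^H   [D -> H]
i^i^H => i^i^i   [H -> i]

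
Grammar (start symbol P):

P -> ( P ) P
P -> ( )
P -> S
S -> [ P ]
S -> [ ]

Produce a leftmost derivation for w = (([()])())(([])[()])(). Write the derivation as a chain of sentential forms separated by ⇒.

P ⇒ (P)P ⇒ ((P)P)P ⇒ ((S)P)P ⇒ (([P])P)P ⇒ (([()])P)P ⇒ (([()])())P ⇒ (([()])())(P)P ⇒ (([()])())((P)P)P ⇒ (([()])())((S)P)P ⇒ (([()])())(([])P)P ⇒ (([()])())(([])S)P ⇒ (([()])())(([])[P])P ⇒ (([()])())(([])[()])P ⇒ (([()])())(([])[()])()

P ⇒ (P)P   [P -> ( P ) P]
(P)P ⇒ ((P)P)P   [P -> ( P ) P]
((P)P)P ⇒ ((S)P)P   [P -> S]
((S)P)P ⇒ (([P])P)P   [S -> [ P ]]
(([P])P)P ⇒ (([()])P)P   [P -> ( )]
(([()])P)P ⇒ (([()])())P   [P -> ( )]
(([()])())P ⇒ (([()])())(P)P   [P -> ( P ) P]
(([()])())(P)P ⇒ (([()])())((P)P)P   [P -> ( P ) P]
(([()])())((P)P)P ⇒ (([()])())((S)P)P   [P -> S]
(([()])())((S)P)P ⇒ (([()])())(([])P)P   [S -> [ ]]
(([()])())(([])P)P ⇒ (([()])())(([])S)P   [P -> S]
(([()])())(([])S)P ⇒ (([()])())(([])[P])P   [S -> [ P ]]
(([()])())(([])[P])P ⇒ (([()])())(([])[()])P   [P -> ( )]
(([()])())(([])[()])P ⇒ (([()])())(([])[()])()   [P -> ( )]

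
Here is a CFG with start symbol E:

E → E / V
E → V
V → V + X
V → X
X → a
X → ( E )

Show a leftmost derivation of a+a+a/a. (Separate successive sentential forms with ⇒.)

E⇒E/V⇒V/V⇒V+X/V⇒V+X+X/V⇒X+X+X/V⇒a+X+X/V⇒a+a+X/V⇒a+a+a/V⇒a+a+a/X⇒a+a+a/a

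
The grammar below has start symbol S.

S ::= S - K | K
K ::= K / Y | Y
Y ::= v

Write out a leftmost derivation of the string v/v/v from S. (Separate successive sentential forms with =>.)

S=>K=>K/Y=>K/Y/Y=>Y/Y/Y=>v/Y/Y=>v/v/Y=>v/v/v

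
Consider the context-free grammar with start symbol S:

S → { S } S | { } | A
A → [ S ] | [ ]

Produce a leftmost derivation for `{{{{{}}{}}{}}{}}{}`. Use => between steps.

S => {S}S => {{S}S}S => {{{S}S}S}S => {{{{S}S}S}S}S => {{{{{}}S}S}S}S => {{{{{}}{}}S}S}S => {{{{{}}{}}{}}S}S => {{{{{}}{}}{}}{}}S => {{{{{}}{}}{}}{}}{}

S => {S}S   [S → { S } S]
{S}S => {{S}S}S   [S → { S } S]
{{S}S}S => {{{S}S}S}S   [S → { S } S]
{{{S}S}S}S => {{{{S}S}S}S}S   [S → { S } S]
{{{{S}S}S}S}S => {{{{{}}S}S}S}S   [S → { }]
{{{{{}}S}S}S}S => {{{{{}}{}}S}S}S   [S → { }]
{{{{{}}{}}S}S}S => {{{{{}}{}}{}}S}S   [S → { }]
{{{{{}}{}}{}}S}S => {{{{{}}{}}{}}{}}S   [S → { }]
{{{{{}}{}}{}}{}}S => {{{{{}}{}}{}}{}}{}   [S → { }]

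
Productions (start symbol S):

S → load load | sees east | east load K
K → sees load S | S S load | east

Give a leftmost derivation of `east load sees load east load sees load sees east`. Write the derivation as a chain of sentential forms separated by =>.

S => east load K   [S → east load K]
east load K => east load sees load S   [K → sees load S]
east load sees load S => east load sees load east load K   [S → east load K]
east load sees load east load K => east load sees load east load sees load S   [K → sees load S]
east load sees load east load sees load S => east load sees load east load sees load sees east   [S → sees east]

S => east load K => east load sees load S => east load sees load east load K => east load sees load east load sees load S => east load sees load east load sees load sees east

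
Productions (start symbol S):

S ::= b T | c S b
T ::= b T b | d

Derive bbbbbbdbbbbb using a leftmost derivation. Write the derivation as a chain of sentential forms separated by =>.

S=>bT=>bbTb=>bbbTbb=>bbbbTbbb=>bbbbbTbbbb=>bbbbbbTbbbbb=>bbbbbbdbbbbb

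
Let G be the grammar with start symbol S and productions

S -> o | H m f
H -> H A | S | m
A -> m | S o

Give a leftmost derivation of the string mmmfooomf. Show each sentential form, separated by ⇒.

S ⇒ Hmf ⇒ HAmf ⇒ HAAmf ⇒ mAAmf ⇒ mSoAmf ⇒ mHmfoAmf ⇒ mmmfoAmf ⇒ mmmfoSomf ⇒ mmmfooomf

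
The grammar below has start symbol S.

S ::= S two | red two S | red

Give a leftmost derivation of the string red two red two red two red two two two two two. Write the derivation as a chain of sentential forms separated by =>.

S => red two S => red two S two => red two red two S two => red two red two S two two => red two red two S two two two => red two red two S two two two two => red two red two S two two two two two => red two red two red two S two two two two two => red two red two red two red two two two two two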